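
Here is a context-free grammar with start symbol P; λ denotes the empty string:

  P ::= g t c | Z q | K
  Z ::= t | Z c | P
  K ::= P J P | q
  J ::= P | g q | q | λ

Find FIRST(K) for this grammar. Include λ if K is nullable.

{ g, q, t }

From K ::= P J P: add FIRST(P) = { g, q, t }.
K ::= q contributes {q}.
Union: FIRST(K) = { g, q, t }.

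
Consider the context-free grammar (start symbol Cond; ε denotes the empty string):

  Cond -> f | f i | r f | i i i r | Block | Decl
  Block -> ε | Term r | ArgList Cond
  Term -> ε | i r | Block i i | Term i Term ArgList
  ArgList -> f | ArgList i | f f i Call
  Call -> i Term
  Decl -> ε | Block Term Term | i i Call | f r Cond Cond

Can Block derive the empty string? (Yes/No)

Yes

Block has an ε-production, so Block ⇒ ε.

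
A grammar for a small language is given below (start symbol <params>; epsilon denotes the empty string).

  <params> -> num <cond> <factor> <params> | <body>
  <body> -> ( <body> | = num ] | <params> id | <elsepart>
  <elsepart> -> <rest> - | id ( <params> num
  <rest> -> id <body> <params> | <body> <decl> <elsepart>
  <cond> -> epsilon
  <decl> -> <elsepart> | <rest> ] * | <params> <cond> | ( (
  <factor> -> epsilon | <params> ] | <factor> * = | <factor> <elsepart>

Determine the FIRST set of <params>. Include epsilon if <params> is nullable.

{ (, =, id, num }

<params> -> num <cond> <factor> <params> contributes {num}.
From <params> -> <body>: add FIRST(<body>) = { (, =, id, num }.
Union: FIRST(<params>) = { (, =, id, num }.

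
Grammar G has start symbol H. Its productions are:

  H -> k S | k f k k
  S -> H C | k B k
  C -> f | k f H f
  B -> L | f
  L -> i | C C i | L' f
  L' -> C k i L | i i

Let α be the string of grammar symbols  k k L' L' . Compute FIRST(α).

{ k }

k is a terminal; add {k} and stop.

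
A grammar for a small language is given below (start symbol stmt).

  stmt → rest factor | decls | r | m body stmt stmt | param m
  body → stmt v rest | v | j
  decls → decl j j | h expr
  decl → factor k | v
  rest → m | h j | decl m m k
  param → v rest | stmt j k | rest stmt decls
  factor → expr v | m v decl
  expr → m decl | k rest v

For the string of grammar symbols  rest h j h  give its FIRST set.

{ h, k, m, v }

Add FIRST(rest) = { h, k, m, v }; rest is not nullable, stop.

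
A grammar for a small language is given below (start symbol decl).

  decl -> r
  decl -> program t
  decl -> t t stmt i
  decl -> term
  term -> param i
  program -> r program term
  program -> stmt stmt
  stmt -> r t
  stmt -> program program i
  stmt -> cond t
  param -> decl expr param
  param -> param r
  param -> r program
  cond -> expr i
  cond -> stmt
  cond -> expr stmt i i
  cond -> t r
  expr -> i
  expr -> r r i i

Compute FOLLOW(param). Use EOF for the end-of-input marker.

In term -> param i: add FIRST(i) = { i }.
In param -> decl expr param: param is at the end, add FOLLOW(param) = { i, r }.
In param -> param r: add FIRST(r) = { r }.
Union: FOLLOW(param) = { i, r }.

{ i, r }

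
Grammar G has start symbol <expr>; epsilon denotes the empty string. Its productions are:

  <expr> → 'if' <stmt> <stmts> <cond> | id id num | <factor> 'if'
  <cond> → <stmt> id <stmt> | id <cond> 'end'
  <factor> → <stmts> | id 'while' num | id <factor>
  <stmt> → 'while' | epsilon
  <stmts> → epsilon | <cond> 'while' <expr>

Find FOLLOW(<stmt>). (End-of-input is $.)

{ $, 'end', 'if', 'while', id }

In <expr> → 'if' <stmt> <stmts> <cond>: add FIRST(<stmts> <cond>) = { 'while', id }.
In <cond> → <stmt> id <stmt>: add FIRST(id <stmt>) = { id }.
In <cond> → <stmt> id <stmt>: <stmt> is at the end, add FOLLOW(<cond>) = { $, 'end', 'if', 'while', id }.
Union: FOLLOW(<stmt>) = { $, 'end', 'if', 'while', id }.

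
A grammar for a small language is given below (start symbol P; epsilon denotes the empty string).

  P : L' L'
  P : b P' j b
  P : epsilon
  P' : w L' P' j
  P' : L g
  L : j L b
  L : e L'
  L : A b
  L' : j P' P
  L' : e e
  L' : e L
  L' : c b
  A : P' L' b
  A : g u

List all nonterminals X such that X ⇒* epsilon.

{ P }

Directly nullable (have an epsilon-production): P.
No other nonterminal has a production whose RHS symbols are all nullable.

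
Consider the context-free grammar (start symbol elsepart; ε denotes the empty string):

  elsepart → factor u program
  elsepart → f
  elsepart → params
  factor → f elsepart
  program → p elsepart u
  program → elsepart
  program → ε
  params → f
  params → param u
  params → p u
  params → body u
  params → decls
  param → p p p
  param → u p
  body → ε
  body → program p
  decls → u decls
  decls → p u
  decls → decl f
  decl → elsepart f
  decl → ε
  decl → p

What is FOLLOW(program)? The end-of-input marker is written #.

In elsepart → factor u program: program is at the end, add FOLLOW(elsepart) = { #, f, p, u }.
In body → program p: add FIRST(p) = { p }.
Union: FOLLOW(program) = { #, f, p, u }.

{ #, f, p, u }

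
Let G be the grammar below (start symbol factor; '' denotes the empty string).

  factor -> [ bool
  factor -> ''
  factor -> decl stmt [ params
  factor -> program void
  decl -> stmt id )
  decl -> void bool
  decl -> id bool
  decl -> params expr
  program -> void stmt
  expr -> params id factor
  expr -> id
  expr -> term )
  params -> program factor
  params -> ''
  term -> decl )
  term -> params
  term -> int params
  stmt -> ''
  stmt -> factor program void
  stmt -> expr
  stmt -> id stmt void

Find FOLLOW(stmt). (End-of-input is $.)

{ $, ), [, id, int, void }

In factor -> decl stmt [ params: add FIRST([ params) = { [ }.
In decl -> stmt id ): add FIRST(id )) = { id }.
In program -> void stmt: stmt is at the end, add FOLLOW(program) = { $, ), [, id, int, void }.
In stmt -> id stmt void: add FIRST(void) = { void }.
Union: FOLLOW(stmt) = { $, ), [, id, int, void }.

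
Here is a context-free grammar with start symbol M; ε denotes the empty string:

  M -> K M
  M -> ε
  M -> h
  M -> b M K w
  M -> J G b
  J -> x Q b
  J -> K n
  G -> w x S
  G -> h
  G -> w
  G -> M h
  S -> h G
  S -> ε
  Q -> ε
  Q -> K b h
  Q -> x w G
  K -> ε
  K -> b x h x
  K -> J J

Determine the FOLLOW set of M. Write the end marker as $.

{ $, b, h, n, w, x }

M is the start symbol, so $ ∈ FOLLOW(M).
In M -> K M: M is at the end, add FOLLOW(M) = { $, b, h, n, w, x }.
In M -> b M K w: add FIRST(K w) = { b, n, w, x }.
In G -> M h: add FIRST(h) = { h }.
Union: FOLLOW(M) = { $, b, h, n, w, x }.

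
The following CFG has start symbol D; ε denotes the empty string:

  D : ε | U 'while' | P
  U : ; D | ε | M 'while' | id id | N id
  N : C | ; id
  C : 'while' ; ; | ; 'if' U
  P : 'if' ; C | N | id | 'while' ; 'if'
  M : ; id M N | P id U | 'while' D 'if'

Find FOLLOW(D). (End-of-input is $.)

{ $, 'if', 'while', ;, id }

D is the start symbol, so $ ∈ FOLLOW(D).
In U : ; D: D is at the end, add FOLLOW(U) = { $, 'if', 'while', ;, id }.
In M : 'while' D 'if': add FIRST('if') = { 'if' }.
Union: FOLLOW(D) = { $, 'if', 'while', ;, id }.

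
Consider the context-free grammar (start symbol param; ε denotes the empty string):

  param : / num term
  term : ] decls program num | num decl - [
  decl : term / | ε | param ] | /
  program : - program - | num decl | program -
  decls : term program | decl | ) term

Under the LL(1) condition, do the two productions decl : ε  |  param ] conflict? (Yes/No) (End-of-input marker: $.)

No

FIRST(ε) = { ε } and FIRST(param ]) = { / }.
The first is nullable but FOLLOW(decl) = { -, num } is disjoint from FIRST of the second.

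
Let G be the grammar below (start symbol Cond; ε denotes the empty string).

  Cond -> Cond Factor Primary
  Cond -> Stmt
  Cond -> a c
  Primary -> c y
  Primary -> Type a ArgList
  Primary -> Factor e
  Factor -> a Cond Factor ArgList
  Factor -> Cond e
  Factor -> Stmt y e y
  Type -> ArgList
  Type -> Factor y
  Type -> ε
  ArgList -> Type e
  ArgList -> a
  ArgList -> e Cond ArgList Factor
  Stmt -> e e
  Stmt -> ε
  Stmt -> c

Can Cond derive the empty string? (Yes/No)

Cond -> Stmt and each of Stmt is nullable, so Cond ⇒* ε.

Yes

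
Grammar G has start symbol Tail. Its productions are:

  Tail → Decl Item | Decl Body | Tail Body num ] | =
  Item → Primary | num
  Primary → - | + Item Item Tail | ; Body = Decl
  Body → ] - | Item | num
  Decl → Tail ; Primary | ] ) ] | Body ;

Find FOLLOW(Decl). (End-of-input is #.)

In Tail → Decl Item: add FIRST(Item) = { +, -, ;, num }.
In Tail → Decl Body: add FIRST(Body) = { +, -, ;, ], num }.
In Primary → ; Body = Decl: Decl is at the end, add FOLLOW(Primary) = { #, +, -, ;, =, ], num }.
Union: FOLLOW(Decl) = { #, +, -, ;, =, ], num }.

{ #, +, -, ;, =, ], num }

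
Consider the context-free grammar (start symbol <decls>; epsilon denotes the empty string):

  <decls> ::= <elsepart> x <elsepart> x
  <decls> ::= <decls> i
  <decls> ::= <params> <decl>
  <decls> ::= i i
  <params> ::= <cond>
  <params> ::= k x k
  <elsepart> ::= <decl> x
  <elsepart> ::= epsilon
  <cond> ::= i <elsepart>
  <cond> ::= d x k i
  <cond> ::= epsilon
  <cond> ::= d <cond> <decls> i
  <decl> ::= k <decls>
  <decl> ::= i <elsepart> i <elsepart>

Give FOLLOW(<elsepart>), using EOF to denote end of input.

In <decls> ::= <elsepart> x <elsepart> x: add FIRST(x <elsepart> x) = { x }.
In <decls> ::= <elsepart> x <elsepart> x: add FIRST(x) = { x }.
In <cond> ::= i <elsepart>: <elsepart> is at the end, add FOLLOW(<cond>) = { d, i, k, x }.
In <decl> ::= i <elsepart> i <elsepart>: add FIRST(i <elsepart>) = { i }.
In <decl> ::= i <elsepart> i <elsepart>: <elsepart> is at the end, add FOLLOW(<decl>) = { EOF, i, x }.
Union: FOLLOW(<elsepart>) = { EOF, d, i, k, x }.

{ EOF, d, i, k, x }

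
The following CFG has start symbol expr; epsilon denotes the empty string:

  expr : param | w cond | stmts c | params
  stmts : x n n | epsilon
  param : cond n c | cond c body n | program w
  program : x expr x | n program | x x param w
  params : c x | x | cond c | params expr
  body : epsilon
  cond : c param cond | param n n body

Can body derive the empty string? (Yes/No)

body has an epsilon-production, so body ⇒ epsilon.

Yes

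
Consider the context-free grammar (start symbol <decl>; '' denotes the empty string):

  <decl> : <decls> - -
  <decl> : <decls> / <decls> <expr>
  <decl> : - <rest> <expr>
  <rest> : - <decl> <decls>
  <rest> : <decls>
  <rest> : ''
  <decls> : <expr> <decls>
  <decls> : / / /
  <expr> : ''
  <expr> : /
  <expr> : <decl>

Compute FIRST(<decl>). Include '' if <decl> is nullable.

From <decl> : <decls> - -: add FIRST(<decls>) = { -, / }.
From <decl> : <decls> / <decls> <expr>: add FIRST(<decls>) = { -, / }.
<decl> : - <rest> <expr> contributes {-}.
Union: FIRST(<decl>) = { -, / }.

{ -, / }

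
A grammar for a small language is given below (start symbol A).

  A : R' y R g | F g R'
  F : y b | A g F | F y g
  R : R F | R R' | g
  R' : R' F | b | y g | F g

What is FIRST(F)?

F : y b contributes {y}.
From F : A g F: add FIRST(A) = { b, y }.
From F : F y g: add FIRST(F) = { b, y }.
Union: FIRST(F) = { b, y }.

{ b, y }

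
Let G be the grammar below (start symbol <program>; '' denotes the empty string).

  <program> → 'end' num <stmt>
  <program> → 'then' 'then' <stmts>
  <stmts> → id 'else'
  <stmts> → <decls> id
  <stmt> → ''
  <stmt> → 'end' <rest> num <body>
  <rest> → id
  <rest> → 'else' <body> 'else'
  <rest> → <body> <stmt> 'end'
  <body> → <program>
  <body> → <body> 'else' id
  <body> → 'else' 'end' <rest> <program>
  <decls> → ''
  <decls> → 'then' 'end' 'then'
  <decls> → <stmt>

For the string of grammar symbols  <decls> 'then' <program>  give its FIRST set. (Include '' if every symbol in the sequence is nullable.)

Add FIRST(<decls>)\{''} = { 'end', 'then' }; <decls> is nullable, continue.
'then' is a terminal; add {'then'} and stop.

{ 'end', 'then' }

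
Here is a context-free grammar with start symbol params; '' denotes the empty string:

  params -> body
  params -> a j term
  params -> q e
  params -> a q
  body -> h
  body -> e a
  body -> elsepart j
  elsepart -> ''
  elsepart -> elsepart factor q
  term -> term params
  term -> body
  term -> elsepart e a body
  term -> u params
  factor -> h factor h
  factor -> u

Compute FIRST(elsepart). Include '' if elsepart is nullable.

elsepart -> '' contributes ''.
From elsepart -> elsepart factor q: elsepart nullable, take FIRST(elsepart) ∪ FIRST(factor) = { h, u }.
Union: FIRST(elsepart) = { h, u, '' }.

{ h, u, '' }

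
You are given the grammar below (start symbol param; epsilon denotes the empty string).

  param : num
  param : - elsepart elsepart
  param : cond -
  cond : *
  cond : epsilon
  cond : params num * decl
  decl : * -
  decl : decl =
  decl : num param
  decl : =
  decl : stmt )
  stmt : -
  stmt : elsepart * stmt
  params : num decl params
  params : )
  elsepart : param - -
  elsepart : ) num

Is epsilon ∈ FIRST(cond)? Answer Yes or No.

cond has an epsilon-production, so cond ⇒ epsilon.

Yes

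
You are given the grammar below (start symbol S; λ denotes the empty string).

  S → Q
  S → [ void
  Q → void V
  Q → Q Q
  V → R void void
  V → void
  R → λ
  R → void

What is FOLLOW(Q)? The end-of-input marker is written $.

{ $, void }

In S → Q: Q is at the end, add FOLLOW(S) = { $ }.
In Q → Q Q: add FIRST(Q) = { void }.
In Q → Q Q: Q is at the end, add FOLLOW(Q) = { $, void }.
Union: FOLLOW(Q) = { $, void }.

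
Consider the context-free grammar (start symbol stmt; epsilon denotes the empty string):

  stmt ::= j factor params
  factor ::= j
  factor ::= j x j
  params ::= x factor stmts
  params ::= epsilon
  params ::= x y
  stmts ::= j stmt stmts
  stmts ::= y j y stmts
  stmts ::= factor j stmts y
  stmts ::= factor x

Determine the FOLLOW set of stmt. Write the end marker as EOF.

{ EOF, j, y }

stmt is the start symbol, so EOF ∈ FOLLOW(stmt).
In stmts ::= j stmt stmts: add FIRST(stmts) = { j, y }.
Union: FOLLOW(stmt) = { EOF, j, y }.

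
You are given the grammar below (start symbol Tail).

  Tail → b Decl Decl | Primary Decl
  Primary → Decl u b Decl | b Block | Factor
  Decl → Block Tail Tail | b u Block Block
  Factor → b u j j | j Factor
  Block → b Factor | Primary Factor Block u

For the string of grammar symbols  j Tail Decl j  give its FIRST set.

j is a terminal; add {j} and stop.

{ j }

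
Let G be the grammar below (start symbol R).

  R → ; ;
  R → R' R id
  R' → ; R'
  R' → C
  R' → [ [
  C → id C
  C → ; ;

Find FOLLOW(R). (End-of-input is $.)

R is the start symbol, so $ ∈ FOLLOW(R).
In R → R' R id: add FIRST(id) = { id }.
Union: FOLLOW(R) = { $, id }.

{ $, id }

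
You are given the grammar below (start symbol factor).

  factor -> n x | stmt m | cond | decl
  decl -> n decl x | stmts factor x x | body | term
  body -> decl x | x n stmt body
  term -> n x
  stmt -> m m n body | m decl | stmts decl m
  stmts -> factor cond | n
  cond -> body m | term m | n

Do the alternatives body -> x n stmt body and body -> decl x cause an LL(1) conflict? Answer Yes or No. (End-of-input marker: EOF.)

FIRST(x n stmt body) = { x } and FIRST(decl x) = { m, n, x }.
Both contain x, so the two alternatives are not disjoint — LL(1) conflict.

Yes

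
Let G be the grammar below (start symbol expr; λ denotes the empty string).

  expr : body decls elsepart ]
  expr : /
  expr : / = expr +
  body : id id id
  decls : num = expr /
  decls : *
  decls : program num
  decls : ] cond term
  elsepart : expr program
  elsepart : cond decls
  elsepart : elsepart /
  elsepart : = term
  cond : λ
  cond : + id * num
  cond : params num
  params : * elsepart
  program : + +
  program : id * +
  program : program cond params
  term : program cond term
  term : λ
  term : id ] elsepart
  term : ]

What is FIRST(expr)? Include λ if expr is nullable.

{ /, id }

From expr : body decls elsepart ]: add FIRST(body) = { id }.
expr : / contributes {/}.
expr : / = expr + contributes {/}.
Union: FIRST(expr) = { /, id }.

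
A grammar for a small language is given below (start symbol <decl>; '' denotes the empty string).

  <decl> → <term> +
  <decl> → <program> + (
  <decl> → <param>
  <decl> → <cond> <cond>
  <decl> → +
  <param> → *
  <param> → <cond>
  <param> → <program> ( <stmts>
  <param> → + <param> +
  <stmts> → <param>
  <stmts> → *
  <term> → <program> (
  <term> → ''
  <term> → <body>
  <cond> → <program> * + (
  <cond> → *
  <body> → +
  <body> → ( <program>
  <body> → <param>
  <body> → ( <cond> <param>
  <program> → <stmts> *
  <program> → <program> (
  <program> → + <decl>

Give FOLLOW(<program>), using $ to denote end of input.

In <decl> → <program> + (: add FIRST(+ () = { + }.
In <param> → <program> ( <stmts>: add FIRST(( <stmts>) = { ( }.
In <term> → <program> (: add FIRST(() = { ( }.
In <cond> → <program> * + (: add FIRST(* + () = { * }.
In <body> → ( <program>: <program> is at the end, add FOLLOW(<body>) = { + }.
In <program> → <program> (: add FIRST(() = { ( }.
Union: FOLLOW(<program>) = { (, *, + }.

{ (, *, + }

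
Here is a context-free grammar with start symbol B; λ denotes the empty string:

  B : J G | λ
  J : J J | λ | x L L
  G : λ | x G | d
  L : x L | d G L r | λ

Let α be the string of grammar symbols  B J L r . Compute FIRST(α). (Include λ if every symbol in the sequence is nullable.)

Add FIRST(B)\{λ} = { d, x }; B is nullable, continue.
Add FIRST(J)\{λ} = { x }; J is nullable, continue.
Add FIRST(L)\{λ} = { d, x }; L is nullable, continue.
r is a terminal; add {r} and stop.

{ d, r, x }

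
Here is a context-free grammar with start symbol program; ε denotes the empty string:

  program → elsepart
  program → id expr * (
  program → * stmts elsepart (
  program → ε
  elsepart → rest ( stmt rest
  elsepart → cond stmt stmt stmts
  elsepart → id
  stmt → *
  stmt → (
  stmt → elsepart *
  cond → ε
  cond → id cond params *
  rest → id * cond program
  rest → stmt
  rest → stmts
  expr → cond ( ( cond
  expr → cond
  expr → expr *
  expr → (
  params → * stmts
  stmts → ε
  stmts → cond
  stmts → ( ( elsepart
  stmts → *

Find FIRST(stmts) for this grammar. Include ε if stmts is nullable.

stmts → ε contributes ε.
From stmts → cond: add FIRST(cond) = { id, ε } (including ε since cond is nullable).
stmts → ( ( elsepart contributes {(}.
stmts → * contributes {*}.
Union: FIRST(stmts) = { (, *, id, ε }.

{ (, *, id, ε }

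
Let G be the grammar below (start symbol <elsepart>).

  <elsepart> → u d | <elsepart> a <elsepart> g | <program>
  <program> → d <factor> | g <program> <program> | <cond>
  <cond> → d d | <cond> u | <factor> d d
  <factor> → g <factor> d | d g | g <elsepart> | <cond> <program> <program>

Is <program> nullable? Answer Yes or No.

No

No nonterminal in this grammar is nullable.
No production of <program> has an RHS whose symbols are all nullable, so <program> is not nullable.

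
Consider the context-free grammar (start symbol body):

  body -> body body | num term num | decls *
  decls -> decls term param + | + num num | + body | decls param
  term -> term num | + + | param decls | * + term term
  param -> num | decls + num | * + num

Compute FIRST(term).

{ *, +, num }

From term -> term num: add FIRST(term) = { *, +, num }.
term -> + + contributes {+}.
From term -> param decls: add FIRST(param) = { *, +, num }.
term -> * + term term contributes {*}.
Union: FIRST(term) = { *, +, num }.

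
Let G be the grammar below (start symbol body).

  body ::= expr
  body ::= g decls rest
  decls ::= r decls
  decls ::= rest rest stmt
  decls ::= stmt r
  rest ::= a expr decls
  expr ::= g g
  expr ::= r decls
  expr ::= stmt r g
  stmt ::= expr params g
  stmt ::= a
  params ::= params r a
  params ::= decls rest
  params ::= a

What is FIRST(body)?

{ a, g, r }

From body ::= expr: add FIRST(expr) = { a, g, r }.
body ::= g decls rest contributes {g}.
Union: FIRST(body) = { a, g, r }.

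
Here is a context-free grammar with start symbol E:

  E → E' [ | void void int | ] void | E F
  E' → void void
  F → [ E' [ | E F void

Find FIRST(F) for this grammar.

F → [ E' [ contributes {[}.
From F → E F void: add FIRST(E) = { ], void }.
Union: FIRST(F) = { [, ], void }.

{ [, ], void }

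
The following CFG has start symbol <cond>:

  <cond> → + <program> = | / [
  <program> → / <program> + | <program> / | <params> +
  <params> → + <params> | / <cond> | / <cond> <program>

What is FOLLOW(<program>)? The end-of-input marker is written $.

In <cond> → + <program> =: add FIRST(=) = { = }.
In <program> → / <program> +: add FIRST(+) = { + }.
In <program> → <program> /: add FIRST(/) = { / }.
In <params> → / <cond> <program>: <program> is at the end, add FOLLOW(<params>) = { + }.
Union: FOLLOW(<program>) = { +, /, = }.

{ +, /, = }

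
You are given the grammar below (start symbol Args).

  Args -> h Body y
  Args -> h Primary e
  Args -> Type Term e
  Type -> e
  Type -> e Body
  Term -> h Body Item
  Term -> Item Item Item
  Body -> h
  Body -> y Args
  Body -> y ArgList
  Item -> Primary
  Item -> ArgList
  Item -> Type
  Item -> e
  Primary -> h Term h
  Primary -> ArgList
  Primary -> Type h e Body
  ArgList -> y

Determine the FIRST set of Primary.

Primary -> h Term h contributes {h}.
From Primary -> ArgList: add FIRST(ArgList) = { y }.
From Primary -> Type h e Body: add FIRST(Type) = { e }.
Union: FIRST(Primary) = { e, h, y }.

{ e, h, y }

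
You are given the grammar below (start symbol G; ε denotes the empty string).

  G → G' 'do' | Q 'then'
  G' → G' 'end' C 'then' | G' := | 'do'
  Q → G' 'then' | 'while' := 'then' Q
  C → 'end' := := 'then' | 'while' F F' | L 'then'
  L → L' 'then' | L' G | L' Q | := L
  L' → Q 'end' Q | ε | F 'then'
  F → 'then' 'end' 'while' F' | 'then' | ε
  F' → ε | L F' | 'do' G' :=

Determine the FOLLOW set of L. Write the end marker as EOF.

In C → L 'then': add FIRST('then') = { 'then' }.
In L → := L: L is at the end, add FOLLOW(L) = { 'do', 'then', 'while', := }.
In F' → L F': add FIRST(F')\{ε} = { 'do', 'then', 'while', := }.
  Since F' is nullable, also add FOLLOW(F') = { 'do', 'then', 'while', := }.
Union: FOLLOW(L) = { 'do', 'then', 'while', := }.

{ 'do', 'then', 'while', := }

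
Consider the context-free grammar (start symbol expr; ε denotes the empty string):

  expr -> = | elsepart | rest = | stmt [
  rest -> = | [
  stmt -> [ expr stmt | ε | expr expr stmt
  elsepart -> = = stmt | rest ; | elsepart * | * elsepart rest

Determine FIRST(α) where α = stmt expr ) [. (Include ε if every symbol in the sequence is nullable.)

{ *, =, [ }

Add FIRST(stmt)\{ε} = { *, =, [ }; stmt is nullable, continue.
Add FIRST(expr) = { *, =, [ }; expr is not nullable, stop.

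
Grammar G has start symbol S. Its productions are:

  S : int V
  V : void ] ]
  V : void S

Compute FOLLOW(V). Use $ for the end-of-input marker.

{ $ }

In S : int V: V is at the end, add FOLLOW(S) = { $ }.
Union: FOLLOW(V) = { $ }.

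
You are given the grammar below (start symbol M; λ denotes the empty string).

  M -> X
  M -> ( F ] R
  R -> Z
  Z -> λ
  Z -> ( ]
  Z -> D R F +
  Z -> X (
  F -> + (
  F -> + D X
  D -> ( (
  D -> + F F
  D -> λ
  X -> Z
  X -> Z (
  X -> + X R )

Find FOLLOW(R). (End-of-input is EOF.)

{ EOF, ), + }

In M -> ( F ] R: R is at the end, add FOLLOW(M) = { EOF }.
In Z -> D R F +: add FIRST(F +) = { + }.
In X -> + X R ): add FIRST()) = { ) }.
Union: FOLLOW(R) = { EOF, ), + }.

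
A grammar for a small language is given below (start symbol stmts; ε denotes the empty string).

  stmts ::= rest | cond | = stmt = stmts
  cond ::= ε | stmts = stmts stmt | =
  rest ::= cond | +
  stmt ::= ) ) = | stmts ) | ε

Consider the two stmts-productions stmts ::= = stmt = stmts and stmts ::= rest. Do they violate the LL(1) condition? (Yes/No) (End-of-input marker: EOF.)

Yes

FIRST(= stmt = stmts) = { = } and FIRST(rest) = { +, =, ε }.
Both contain =, so the two alternatives are not disjoint — LL(1) conflict.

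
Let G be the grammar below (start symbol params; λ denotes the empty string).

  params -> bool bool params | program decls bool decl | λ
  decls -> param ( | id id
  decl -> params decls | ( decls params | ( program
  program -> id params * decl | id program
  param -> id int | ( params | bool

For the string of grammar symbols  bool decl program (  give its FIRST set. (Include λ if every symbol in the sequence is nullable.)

bool is a terminal; add {bool} and stop.

{ bool }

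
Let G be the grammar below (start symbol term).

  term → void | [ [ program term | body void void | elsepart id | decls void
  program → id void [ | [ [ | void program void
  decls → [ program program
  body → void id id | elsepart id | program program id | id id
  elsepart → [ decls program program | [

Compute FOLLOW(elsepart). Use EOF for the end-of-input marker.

{ id }

In term → elsepart id: add FIRST(id) = { id }.
In body → elsepart id: add FIRST(id) = { id }.
Union: FOLLOW(elsepart) = { id }.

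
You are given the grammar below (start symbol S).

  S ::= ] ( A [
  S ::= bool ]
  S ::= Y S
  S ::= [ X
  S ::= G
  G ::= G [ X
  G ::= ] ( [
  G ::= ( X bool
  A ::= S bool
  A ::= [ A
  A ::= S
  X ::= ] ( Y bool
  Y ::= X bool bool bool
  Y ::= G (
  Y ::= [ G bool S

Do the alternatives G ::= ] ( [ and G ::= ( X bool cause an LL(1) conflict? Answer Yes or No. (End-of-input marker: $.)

No

FIRST(] ( [) = { ] } and FIRST(( X bool) = { ( }.
The FIRST sets are disjoint and neither alternative is nullable — no conflict.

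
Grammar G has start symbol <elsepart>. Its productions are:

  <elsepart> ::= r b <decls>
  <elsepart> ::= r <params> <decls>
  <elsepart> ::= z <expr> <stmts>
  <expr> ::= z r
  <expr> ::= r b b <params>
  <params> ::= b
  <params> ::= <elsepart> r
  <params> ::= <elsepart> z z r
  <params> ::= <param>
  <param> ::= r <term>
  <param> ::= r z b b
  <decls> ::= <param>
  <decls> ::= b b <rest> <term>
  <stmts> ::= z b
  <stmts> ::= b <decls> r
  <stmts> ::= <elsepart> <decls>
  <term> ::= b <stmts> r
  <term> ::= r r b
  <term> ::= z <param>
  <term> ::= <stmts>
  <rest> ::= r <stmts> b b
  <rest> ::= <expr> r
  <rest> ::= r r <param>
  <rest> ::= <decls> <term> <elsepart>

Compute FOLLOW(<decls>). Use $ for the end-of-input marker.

In <elsepart> ::= r b <decls>: <decls> is at the end, add FOLLOW(<elsepart>) = { $, b, r, z }.
In <elsepart> ::= r <params> <decls>: <decls> is at the end, add FOLLOW(<elsepart>) = { $, b, r, z }.
In <stmts> ::= b <decls> r: add FIRST(r) = { r }.
In <stmts> ::= <elsepart> <decls>: <decls> is at the end, add FOLLOW(<stmts>) = { $, b, r, z }.
In <rest> ::= <decls> <term> <elsepart>: add FIRST(<term> <elsepart>) = { b, r, z }.
Union: FOLLOW(<decls>) = { $, b, r, z }.

{ $, b, r, z }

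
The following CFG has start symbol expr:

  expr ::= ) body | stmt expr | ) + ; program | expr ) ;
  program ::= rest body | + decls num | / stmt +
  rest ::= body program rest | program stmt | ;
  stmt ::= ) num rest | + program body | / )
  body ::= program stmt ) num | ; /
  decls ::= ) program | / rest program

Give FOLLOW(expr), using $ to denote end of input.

expr is the start symbol, so $ ∈ FOLLOW(expr).
In expr ::= stmt expr: expr is at the end, add FOLLOW(expr) = { $, ) }.
In expr ::= expr ) ;: add FIRST() ;) = { ) }.
Union: FOLLOW(expr) = { $, ) }.

{ $, ) }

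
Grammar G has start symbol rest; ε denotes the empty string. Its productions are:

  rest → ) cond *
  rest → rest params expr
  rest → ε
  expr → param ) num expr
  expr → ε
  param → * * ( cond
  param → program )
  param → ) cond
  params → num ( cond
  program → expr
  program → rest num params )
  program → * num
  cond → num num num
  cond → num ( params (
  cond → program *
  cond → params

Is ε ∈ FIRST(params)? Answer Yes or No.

Nullable nonterminals: expr, program, rest.
No production of params has an RHS whose symbols are all nullable, so params is not nullable.

No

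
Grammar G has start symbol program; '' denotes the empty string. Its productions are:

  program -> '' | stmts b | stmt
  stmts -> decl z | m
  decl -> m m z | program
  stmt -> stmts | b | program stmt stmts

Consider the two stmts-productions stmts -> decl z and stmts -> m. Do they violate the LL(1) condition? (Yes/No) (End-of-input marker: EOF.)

Yes

FIRST(decl z) = { b, m, z } and FIRST(m) = { m }.
Both contain m, so the two alternatives are not disjoint — LL(1) conflict.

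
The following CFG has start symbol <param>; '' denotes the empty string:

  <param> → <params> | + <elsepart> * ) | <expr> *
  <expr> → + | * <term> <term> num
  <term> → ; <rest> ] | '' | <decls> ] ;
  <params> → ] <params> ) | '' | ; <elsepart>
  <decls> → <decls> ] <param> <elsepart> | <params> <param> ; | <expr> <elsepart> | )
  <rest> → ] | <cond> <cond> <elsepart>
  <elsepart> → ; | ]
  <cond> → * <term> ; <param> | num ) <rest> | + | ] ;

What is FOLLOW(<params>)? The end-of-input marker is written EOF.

{ EOF, ), *, +, ;, ], num }

In <param> → <params>: <params> is at the end, add FOLLOW(<param>) = { EOF, *, +, ;, ], num }.
In <params> → ] <params> ): add FIRST()) = { ) }.
In <decls> → <params> <param> ;: add FIRST(<param> ;) = { *, +, ;, ] }.
Union: FOLLOW(<params>) = { EOF, ), *, +, ;, ], num }.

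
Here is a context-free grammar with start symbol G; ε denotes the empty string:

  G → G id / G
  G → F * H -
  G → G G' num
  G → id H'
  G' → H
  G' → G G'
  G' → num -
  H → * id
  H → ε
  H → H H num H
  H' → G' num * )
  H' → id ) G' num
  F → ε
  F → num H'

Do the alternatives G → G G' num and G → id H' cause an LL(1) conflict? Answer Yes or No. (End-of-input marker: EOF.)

FIRST(G G' num) = { *, id, num } and FIRST(id H') = { id }.
Both contain id, so the two alternatives are not disjoint — LL(1) conflict.

Yes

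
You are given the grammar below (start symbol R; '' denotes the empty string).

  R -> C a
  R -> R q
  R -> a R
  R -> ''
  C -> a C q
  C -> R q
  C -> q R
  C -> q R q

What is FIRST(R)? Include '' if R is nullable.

From R -> C a: add FIRST(C) = { a, q }.
From R -> R q: R nullable, take FIRST(R) ∪ {q} = { a, q }.
R -> a R contributes {a}.
R -> '' contributes ''.
Union: FIRST(R) = { a, q, '' }.

{ a, q, '' }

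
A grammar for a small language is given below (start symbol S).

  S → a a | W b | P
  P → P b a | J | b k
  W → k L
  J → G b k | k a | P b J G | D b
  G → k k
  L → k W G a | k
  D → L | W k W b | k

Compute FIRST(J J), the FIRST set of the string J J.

Add FIRST(J) = { b, k }; J is not nullable, stop.

{ b, k }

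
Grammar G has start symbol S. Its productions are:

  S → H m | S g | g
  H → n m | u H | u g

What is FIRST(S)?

{ g, n, u }

From S → H m: add FIRST(H) = { n, u }.
From S → S g: add FIRST(S) = { g, n, u }.
S → g contributes {g}.
Union: FIRST(S) = { g, n, u }.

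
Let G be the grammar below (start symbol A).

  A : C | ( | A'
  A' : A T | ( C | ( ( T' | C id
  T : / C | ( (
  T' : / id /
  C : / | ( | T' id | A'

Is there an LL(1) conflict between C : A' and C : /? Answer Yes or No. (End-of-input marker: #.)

Yes

FIRST(A') = { (, / } and FIRST(/) = { / }.
Both contain /, so the two alternatives are not disjoint — LL(1) conflict.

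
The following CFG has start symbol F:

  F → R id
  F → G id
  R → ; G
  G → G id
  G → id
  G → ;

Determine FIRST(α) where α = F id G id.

{ ;, id }

Add FIRST(F) = { ;, id }; F is not nullable, stop.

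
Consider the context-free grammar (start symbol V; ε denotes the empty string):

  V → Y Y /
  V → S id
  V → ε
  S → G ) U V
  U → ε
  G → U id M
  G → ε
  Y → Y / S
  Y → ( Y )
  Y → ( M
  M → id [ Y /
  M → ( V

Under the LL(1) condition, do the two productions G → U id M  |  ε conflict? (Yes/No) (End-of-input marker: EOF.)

No

FIRST(U id M) = { id } and FIRST(ε) = { ε }.
The second is nullable but FOLLOW(G) = { ) } is disjoint from FIRST of the first.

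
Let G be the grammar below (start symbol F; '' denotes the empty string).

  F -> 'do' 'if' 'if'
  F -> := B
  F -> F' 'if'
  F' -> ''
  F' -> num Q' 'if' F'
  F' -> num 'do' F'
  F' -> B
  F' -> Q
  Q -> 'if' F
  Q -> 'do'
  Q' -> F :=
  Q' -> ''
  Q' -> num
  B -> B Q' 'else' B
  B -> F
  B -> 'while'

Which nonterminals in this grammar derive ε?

{ F', Q' }

Directly nullable (have an ''-production): F', Q'.
No other nonterminal has a production whose RHS symbols are all nullable.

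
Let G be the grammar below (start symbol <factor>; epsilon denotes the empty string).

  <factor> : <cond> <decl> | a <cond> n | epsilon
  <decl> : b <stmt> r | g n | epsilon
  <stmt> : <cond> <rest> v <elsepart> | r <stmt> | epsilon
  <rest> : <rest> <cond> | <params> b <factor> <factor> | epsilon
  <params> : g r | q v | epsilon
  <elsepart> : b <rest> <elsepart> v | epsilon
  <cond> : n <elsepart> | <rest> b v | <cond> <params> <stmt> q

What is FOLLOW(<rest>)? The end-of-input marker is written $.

{ b, g, n, q, v }

In <stmt> : <cond> <rest> v <elsepart>: add FIRST(v <elsepart>) = { v }.
In <rest> : <rest> <cond>: add FIRST(<cond>) = { b, g, n, q }.
In <elsepart> : b <rest> <elsepart> v: add FIRST(<elsepart> v) = { b, v }.
In <cond> : <rest> b v: add FIRST(b v) = { b }.
Union: FOLLOW(<rest>) = { b, g, n, q, v }.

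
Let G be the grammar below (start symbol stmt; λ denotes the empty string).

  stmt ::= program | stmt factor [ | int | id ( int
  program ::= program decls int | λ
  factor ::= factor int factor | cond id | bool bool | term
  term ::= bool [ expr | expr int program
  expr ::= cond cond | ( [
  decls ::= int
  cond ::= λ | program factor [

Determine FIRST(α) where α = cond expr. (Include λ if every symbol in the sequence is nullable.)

Add FIRST(cond)\{λ} = { (, bool, id, int }; cond is nullable, continue.
Add FIRST(expr)\{λ} = { (, bool, id, int }; expr is nullable, continue.
Every symbol is nullable, so include λ.

{ (, bool, id, int, λ }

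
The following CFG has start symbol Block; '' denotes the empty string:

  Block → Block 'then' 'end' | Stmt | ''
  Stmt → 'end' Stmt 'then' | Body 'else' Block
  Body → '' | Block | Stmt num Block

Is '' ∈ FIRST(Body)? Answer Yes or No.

Body has an ''-production, so Body ⇒ ''.

Yes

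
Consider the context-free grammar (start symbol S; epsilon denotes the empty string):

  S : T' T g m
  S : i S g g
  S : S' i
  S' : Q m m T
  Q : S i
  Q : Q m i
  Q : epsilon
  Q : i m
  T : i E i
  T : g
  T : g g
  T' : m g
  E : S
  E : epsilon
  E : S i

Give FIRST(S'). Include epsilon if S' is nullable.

{ i, m }

From S' : Q m m T: Q nullable, take FIRST(Q) ∪ {m} = { i, m }.
Union: FIRST(S') = { i, m }.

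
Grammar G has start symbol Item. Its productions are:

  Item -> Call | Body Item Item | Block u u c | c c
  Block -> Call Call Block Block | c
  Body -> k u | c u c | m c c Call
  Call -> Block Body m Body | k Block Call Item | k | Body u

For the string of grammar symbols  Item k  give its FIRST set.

{ c, k, m }

Add FIRST(Item) = { c, k, m }; Item is not nullable, stop.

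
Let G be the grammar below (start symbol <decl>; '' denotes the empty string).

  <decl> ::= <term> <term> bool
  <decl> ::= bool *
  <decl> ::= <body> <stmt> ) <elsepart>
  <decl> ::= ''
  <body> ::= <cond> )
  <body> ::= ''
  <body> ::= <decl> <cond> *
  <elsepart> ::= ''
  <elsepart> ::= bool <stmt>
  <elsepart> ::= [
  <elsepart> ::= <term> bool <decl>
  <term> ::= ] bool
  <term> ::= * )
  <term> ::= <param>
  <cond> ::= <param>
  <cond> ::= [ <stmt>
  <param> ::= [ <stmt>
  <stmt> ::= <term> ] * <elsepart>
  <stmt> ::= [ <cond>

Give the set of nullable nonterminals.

Directly nullable (have an ''-production): <decl>, <body>, <elsepart>.
No other nonterminal has a production whose RHS symbols are all nullable.

{ <body>, <decl>, <elsepart> }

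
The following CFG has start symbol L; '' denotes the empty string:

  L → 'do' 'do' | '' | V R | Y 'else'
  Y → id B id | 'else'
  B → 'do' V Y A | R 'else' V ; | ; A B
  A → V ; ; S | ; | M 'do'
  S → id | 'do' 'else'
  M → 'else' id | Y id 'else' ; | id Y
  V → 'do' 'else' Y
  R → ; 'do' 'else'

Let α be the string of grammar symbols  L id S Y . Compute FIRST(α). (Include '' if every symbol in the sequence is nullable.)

{ 'do', 'else', id }

Add FIRST(L)\{''} = { 'do', 'else', id }; L is nullable, continue.
id is a terminal; add {id} and stop.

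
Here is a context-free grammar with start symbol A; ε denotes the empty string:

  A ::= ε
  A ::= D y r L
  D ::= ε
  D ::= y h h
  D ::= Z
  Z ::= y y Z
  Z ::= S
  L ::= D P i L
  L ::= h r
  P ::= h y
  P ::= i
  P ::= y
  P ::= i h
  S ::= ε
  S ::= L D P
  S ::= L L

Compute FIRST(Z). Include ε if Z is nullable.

Z ::= y y Z contributes {y}.
From Z ::= S: add FIRST(S) = { h, i, y, ε } (including ε since S is nullable).
Union: FIRST(Z) = { h, i, y, ε }.

{ h, i, y, ε }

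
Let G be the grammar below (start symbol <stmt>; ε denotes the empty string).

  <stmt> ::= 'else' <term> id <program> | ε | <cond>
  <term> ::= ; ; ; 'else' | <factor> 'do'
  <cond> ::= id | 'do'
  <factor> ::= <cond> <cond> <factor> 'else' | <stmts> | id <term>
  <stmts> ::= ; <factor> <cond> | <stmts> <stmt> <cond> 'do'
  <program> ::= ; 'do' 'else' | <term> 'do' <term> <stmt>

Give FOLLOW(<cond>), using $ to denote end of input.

In <stmt> ::= <cond>: <cond> is at the end, add FOLLOW(<stmt>) = { $, 'do', id }.
In <factor> ::= <cond> <cond> <factor> 'else': add FIRST(<cond> <factor> 'else') = { 'do', id }.
In <factor> ::= <cond> <cond> <factor> 'else': add FIRST(<factor> 'else') = { 'do', ;, id }.
In <stmts> ::= ; <factor> <cond>: <cond> is at the end, add FOLLOW(<stmts>) = { 'do', 'else', id }.
In <stmts> ::= <stmts> <stmt> <cond> 'do': add FIRST('do') = { 'do' }.
Union: FOLLOW(<cond>) = { $, 'do', 'else', ;, id }.

{ $, 'do', 'else', ;, id }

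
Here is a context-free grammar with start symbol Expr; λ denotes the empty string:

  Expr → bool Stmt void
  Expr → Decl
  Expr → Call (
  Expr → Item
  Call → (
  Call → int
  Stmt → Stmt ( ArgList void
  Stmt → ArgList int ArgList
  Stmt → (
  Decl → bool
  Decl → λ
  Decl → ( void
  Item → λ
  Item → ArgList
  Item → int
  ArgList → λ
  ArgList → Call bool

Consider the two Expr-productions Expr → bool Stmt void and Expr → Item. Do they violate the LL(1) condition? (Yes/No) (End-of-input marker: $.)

No

FIRST(bool Stmt void) = { bool } and FIRST(Item) = { (, int, λ }.
The second is nullable but FOLLOW(Expr) = { $ } is disjoint from FIRST of the first.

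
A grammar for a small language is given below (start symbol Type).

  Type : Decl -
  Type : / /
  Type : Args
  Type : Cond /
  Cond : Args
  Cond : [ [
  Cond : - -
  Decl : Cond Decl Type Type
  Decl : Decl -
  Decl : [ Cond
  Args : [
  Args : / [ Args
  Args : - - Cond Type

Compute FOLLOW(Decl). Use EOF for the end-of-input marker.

In Type : Decl -: add FIRST(-) = { - }.
In Decl : Cond Decl Type Type: add FIRST(Type Type) = { -, /, [ }.
In Decl : Decl -: add FIRST(-) = { - }.
Union: FOLLOW(Decl) = { -, /, [ }.

{ -, /, [ }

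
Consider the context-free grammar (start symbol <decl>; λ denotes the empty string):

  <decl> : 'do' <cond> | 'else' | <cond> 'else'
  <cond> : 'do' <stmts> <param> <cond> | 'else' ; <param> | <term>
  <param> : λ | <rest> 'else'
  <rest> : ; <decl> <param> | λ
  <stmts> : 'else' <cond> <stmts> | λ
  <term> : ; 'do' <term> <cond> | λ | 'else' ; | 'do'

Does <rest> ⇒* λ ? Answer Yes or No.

Yes

<rest> has an λ-production, so <rest> ⇒ λ.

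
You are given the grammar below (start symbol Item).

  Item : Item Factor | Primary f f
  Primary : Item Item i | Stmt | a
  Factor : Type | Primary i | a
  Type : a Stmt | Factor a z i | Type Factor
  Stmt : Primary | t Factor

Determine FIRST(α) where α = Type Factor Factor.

Add FIRST(Type) = { a, t }; Type is not nullable, stop.

{ a, t }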